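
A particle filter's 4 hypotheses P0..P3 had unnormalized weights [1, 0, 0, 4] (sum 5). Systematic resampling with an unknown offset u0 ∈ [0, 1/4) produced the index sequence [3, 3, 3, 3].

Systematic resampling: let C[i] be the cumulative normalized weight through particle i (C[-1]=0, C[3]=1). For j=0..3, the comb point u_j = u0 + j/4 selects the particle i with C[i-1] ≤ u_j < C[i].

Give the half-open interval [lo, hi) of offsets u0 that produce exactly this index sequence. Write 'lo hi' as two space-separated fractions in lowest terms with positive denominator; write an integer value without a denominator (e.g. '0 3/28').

C = [1/5, 1/5, 1/5, 1]
j=0 picked index 3: u0 ∈ [1/5, 1)
j=1 picked index 3: u0 ∈ [-1/20, 3/4)
j=2 picked index 3: u0 ∈ [-3/10, 1/2)
j=3 picked index 3: u0 ∈ [-11/20, 1/4)
intersection: [1/5, 1/4)

1/5 1/4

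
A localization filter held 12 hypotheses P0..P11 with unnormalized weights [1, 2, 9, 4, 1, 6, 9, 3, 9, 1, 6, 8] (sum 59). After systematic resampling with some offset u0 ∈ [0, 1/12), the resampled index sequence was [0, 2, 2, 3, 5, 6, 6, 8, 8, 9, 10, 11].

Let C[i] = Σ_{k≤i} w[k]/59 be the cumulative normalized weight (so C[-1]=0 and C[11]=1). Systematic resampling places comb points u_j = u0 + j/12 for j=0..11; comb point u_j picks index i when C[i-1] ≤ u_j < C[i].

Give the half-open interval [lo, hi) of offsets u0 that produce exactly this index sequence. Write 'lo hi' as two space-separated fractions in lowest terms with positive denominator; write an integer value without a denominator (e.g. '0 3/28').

7/708 3/236

C = [1/59, 3/59, 12/59, 16/59, 17/59, 23/59, 32/59, 35/59, 44/59, 45/59, 51/59, 1]
j=0 picked index 0: u0 ∈ [0, 1/59)
j=1 picked index 2: u0 ∈ [-23/708, 85/708)
j=2 picked index 2: u0 ∈ [-41/354, 13/354)
j=3 picked index 3: u0 ∈ [-11/236, 5/236)
j=4 picked index 5: u0 ∈ [-8/177, 10/177)
j=5 picked index 6: u0 ∈ [-19/708, 89/708)
j=6 picked index 6: u0 ∈ [-13/118, 5/118)
j=7 picked index 8: u0 ∈ [7/708, 115/708)
j=8 picked index 8: u0 ∈ [-13/177, 14/177)
j=9 picked index 9: u0 ∈ [-1/236, 3/236)
j=10 picked index 10: u0 ∈ [-25/354, 11/354)
j=11 picked index 11: u0 ∈ [-37/708, 1/12)
intersection: [7/708, 3/236)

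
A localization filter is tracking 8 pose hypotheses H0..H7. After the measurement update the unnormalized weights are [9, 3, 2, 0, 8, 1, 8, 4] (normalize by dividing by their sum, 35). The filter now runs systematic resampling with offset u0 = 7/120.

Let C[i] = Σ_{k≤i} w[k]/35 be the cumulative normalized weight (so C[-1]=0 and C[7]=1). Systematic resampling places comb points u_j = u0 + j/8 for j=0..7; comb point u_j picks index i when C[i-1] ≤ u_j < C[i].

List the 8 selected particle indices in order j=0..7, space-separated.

0 0 1 4 4 6 6 7

C = [9/35, 12/35, 2/5, 2/5, 22/35, 23/35, 31/35, 1]
j=0: u_0=7/120 ∈ [0, 9/35) → index 0
j=1: u_1=11/60 ∈ [0, 9/35) → index 0
j=2: u_2=37/120 ∈ [9/35, 12/35) → index 1
j=3: u_3=13/30 ∈ [2/5, 22/35) → index 4
j=4: u_4=67/120 ∈ [2/5, 22/35) → index 4
j=5: u_5=41/60 ∈ [23/35, 31/35) → index 6
j=6: u_6=97/120 ∈ [23/35, 31/35) → index 6
j=7: u_7=14/15 ∈ [31/35, 1) → index 7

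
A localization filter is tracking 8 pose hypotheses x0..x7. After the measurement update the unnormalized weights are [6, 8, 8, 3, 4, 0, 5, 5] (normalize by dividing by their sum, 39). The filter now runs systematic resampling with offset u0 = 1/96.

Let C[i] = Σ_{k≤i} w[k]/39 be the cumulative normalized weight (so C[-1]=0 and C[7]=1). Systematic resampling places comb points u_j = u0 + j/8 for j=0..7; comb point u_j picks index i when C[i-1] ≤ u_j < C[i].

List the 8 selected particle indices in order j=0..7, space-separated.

C = [2/13, 14/39, 22/39, 25/39, 29/39, 29/39, 34/39, 1]
j=0: u_0=1/96 ∈ [0, 2/13) → index 0
j=1: u_1=13/96 ∈ [0, 2/13) → index 0
j=2: u_2=25/96 ∈ [2/13, 14/39) → index 1
j=3: u_3=37/96 ∈ [14/39, 22/39) → index 2
j=4: u_4=49/96 ∈ [14/39, 22/39) → index 2
j=5: u_5=61/96 ∈ [22/39, 25/39) → index 3
j=6: u_6=73/96 ∈ [29/39, 34/39) → index 6
j=7: u_7=85/96 ∈ [34/39, 1) → index 7

0 0 1 2 2 3 6 7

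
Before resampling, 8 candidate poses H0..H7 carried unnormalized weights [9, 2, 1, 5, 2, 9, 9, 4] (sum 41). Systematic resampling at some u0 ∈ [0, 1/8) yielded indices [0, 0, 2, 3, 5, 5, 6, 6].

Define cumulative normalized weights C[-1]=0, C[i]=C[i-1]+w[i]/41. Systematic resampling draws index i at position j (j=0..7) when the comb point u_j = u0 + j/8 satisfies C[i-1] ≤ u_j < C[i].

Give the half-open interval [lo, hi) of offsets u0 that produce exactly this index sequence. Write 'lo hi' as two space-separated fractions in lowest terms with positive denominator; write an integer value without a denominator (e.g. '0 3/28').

C = [9/41, 11/41, 12/41, 17/41, 19/41, 28/41, 37/41, 1]
j=0 picked index 0: u0 ∈ [0, 9/41)
j=1 picked index 0: u0 ∈ [-1/8, 31/328)
j=2 picked index 2: u0 ∈ [3/164, 7/164)
j=3 picked index 3: u0 ∈ [-27/328, 13/328)
j=4 picked index 5: u0 ∈ [-3/82, 15/82)
j=5 picked index 5: u0 ∈ [-53/328, 19/328)
j=6 picked index 6: u0 ∈ [-11/164, 25/164)
j=7 picked index 6: u0 ∈ [-63/328, 9/328)
intersection: [3/164, 9/328)

3/164 9/328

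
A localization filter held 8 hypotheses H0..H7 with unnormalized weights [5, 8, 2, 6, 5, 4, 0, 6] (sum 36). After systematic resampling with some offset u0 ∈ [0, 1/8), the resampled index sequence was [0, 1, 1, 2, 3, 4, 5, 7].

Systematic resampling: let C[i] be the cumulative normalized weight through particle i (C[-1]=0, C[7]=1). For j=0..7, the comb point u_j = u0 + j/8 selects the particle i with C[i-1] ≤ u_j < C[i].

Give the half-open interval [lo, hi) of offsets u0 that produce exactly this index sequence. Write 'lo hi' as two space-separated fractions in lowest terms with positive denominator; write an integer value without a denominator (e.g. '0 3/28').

1/72 1/24

C = [5/36, 13/36, 5/12, 7/12, 13/18, 5/6, 5/6, 1]
j=0 picked index 0: u0 ∈ [0, 5/36)
j=1 picked index 1: u0 ∈ [1/72, 17/72)
j=2 picked index 1: u0 ∈ [-1/9, 1/9)
j=3 picked index 2: u0 ∈ [-1/72, 1/24)
j=4 picked index 3: u0 ∈ [-1/12, 1/12)
j=5 picked index 4: u0 ∈ [-1/24, 7/72)
j=6 picked index 5: u0 ∈ [-1/36, 1/12)
j=7 picked index 7: u0 ∈ [-1/24, 1/8)
intersection: [1/72, 1/24)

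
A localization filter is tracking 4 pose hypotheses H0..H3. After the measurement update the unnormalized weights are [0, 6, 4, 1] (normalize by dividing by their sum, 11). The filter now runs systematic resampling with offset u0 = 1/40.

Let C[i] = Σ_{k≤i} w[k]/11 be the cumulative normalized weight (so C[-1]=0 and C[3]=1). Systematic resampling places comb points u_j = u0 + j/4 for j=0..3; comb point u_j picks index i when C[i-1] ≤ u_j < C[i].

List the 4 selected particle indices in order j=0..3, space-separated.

1 1 1 2

C = [0, 6/11, 10/11, 1]
j=0: u_0=1/40 ∈ [0, 6/11) → index 1
j=1: u_1=11/40 ∈ [0, 6/11) → index 1
j=2: u_2=21/40 ∈ [0, 6/11) → index 1
j=3: u_3=31/40 ∈ [6/11, 10/11) → index 2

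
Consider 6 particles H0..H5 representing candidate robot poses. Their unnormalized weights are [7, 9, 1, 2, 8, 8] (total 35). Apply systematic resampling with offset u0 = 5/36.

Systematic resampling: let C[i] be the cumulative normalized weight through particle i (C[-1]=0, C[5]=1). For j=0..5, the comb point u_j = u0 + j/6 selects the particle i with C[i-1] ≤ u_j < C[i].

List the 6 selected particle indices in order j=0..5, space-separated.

C = [1/5, 16/35, 17/35, 19/35, 27/35, 1]
j=0: u_0=5/36 ∈ [0, 1/5) → index 0
j=1: u_1=11/36 ∈ [1/5, 16/35) → index 1
j=2: u_2=17/36 ∈ [16/35, 17/35) → index 2
j=3: u_3=23/36 ∈ [19/35, 27/35) → index 4
j=4: u_4=29/36 ∈ [27/35, 1) → index 5
j=5: u_5=35/36 ∈ [27/35, 1) → index 5

0 1 2 4 5 5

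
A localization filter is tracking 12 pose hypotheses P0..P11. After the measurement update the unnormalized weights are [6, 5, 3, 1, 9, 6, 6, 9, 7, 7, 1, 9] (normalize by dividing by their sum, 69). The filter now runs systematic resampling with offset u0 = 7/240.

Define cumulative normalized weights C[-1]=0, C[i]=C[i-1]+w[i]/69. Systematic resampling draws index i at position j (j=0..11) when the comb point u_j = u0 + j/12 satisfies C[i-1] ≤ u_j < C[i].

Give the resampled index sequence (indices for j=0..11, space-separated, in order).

C = [2/23, 11/69, 14/69, 5/23, 8/23, 10/23, 12/23, 15/23, 52/69, 59/69, 20/23, 1]
j=0: u_0=7/240 ∈ [0, 2/23) → index 0
j=1: u_1=9/80 ∈ [2/23, 11/69) → index 1
j=2: u_2=47/240 ∈ [11/69, 14/69) → index 2
j=3: u_3=67/240 ∈ [5/23, 8/23) → index 4
j=4: u_4=29/80 ∈ [8/23, 10/23) → index 5
j=5: u_5=107/240 ∈ [10/23, 12/23) → index 6
j=6: u_6=127/240 ∈ [12/23, 15/23) → index 7
j=7: u_7=49/80 ∈ [12/23, 15/23) → index 7
j=8: u_8=167/240 ∈ [15/23, 52/69) → index 8
j=9: u_9=187/240 ∈ [52/69, 59/69) → index 9
j=10: u_10=69/80 ∈ [59/69, 20/23) → index 10
j=11: u_11=227/240 ∈ [20/23, 1) → index 11

0 1 2 4 5 6 7 7 8 9 10 11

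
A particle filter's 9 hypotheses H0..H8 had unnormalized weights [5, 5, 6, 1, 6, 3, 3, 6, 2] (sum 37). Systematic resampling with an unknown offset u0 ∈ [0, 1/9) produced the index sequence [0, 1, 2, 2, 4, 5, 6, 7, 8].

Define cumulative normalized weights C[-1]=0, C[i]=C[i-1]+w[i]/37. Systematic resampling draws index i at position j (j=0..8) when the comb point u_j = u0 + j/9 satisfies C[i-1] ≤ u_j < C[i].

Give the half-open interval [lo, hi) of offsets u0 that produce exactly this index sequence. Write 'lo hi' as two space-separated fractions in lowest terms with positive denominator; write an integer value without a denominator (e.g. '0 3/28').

22/333 11/111

C = [5/37, 10/37, 16/37, 17/37, 23/37, 26/37, 29/37, 35/37, 1]
j=0 picked index 0: u0 ∈ [0, 5/37)
j=1 picked index 1: u0 ∈ [8/333, 53/333)
j=2 picked index 2: u0 ∈ [16/333, 70/333)
j=3 picked index 2: u0 ∈ [-7/111, 11/111)
j=4 picked index 4: u0 ∈ [5/333, 59/333)
j=5 picked index 5: u0 ∈ [22/333, 49/333)
j=6 picked index 6: u0 ∈ [4/111, 13/111)
j=7 picked index 7: u0 ∈ [2/333, 56/333)
j=8 picked index 8: u0 ∈ [19/333, 1/9)
intersection: [22/333, 11/111)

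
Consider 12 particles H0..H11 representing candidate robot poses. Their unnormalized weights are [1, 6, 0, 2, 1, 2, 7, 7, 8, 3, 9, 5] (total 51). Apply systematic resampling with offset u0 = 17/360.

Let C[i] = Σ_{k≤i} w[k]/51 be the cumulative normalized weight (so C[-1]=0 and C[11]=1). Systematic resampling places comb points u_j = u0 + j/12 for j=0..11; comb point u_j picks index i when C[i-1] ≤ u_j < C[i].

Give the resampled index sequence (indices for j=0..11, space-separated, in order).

C = [1/51, 7/51, 7/51, 3/17, 10/51, 4/17, 19/51, 26/51, 2/3, 37/51, 46/51, 1]
j=0: u_0=17/360 ∈ [1/51, 7/51) → index 1
j=1: u_1=47/360 ∈ [1/51, 7/51) → index 1
j=2: u_2=77/360 ∈ [10/51, 4/17) → index 5
j=3: u_3=107/360 ∈ [4/17, 19/51) → index 6
j=4: u_4=137/360 ∈ [19/51, 26/51) → index 7
j=5: u_5=167/360 ∈ [19/51, 26/51) → index 7
j=6: u_6=197/360 ∈ [26/51, 2/3) → index 8
j=7: u_7=227/360 ∈ [26/51, 2/3) → index 8
j=8: u_8=257/360 ∈ [2/3, 37/51) → index 9
j=9: u_9=287/360 ∈ [37/51, 46/51) → index 10
j=10: u_10=317/360 ∈ [37/51, 46/51) → index 10
j=11: u_11=347/360 ∈ [46/51, 1) → index 11

1 1 5 6 7 7 8 8 9 10 10 11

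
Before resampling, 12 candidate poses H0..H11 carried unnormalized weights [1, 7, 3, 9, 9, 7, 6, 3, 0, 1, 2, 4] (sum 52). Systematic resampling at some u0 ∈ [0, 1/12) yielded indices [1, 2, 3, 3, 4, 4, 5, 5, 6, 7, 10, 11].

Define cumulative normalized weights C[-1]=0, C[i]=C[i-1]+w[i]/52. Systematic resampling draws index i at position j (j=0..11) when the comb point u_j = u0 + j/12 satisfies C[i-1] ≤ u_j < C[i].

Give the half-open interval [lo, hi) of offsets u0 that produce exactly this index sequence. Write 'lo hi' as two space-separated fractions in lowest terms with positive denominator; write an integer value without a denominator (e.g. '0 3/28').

11/156 1/12

C = [1/52, 2/13, 11/52, 5/13, 29/52, 9/13, 21/26, 45/52, 45/52, 23/26, 12/13, 1]
j=0 picked index 1: u0 ∈ [1/52, 2/13)
j=1 picked index 2: u0 ∈ [11/156, 5/39)
j=2 picked index 3: u0 ∈ [7/156, 17/78)
j=3 picked index 3: u0 ∈ [-1/26, 7/52)
j=4 picked index 4: u0 ∈ [2/39, 35/156)
j=5 picked index 4: u0 ∈ [-5/156, 11/78)
j=6 picked index 5: u0 ∈ [3/52, 5/26)
j=7 picked index 5: u0 ∈ [-1/39, 17/156)
j=8 picked index 6: u0 ∈ [1/39, 11/78)
j=9 picked index 7: u0 ∈ [3/52, 3/26)
j=10 picked index 10: u0 ∈ [2/39, 7/78)
j=11 picked index 11: u0 ∈ [1/156, 1/12)
intersection: [11/156, 1/12)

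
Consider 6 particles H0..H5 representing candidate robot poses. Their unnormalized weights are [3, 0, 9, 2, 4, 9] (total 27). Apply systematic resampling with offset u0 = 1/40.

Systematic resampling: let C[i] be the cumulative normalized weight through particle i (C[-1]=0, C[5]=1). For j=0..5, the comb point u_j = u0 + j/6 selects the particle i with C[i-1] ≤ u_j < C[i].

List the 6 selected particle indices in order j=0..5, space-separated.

C = [1/9, 1/9, 4/9, 14/27, 2/3, 1]
j=0: u_0=1/40 ∈ [0, 1/9) → index 0
j=1: u_1=23/120 ∈ [1/9, 4/9) → index 2
j=2: u_2=43/120 ∈ [1/9, 4/9) → index 2
j=3: u_3=21/40 ∈ [14/27, 2/3) → index 4
j=4: u_4=83/120 ∈ [2/3, 1) → index 5
j=5: u_5=103/120 ∈ [2/3, 1) → index 5

0 2 2 4 5 5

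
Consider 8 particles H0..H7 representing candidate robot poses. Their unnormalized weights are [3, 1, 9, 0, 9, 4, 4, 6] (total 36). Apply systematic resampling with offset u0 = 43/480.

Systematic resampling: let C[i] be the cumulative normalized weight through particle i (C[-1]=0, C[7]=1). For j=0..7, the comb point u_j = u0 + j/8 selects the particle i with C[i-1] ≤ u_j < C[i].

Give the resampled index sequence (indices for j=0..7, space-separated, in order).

C = [1/12, 1/9, 13/36, 13/36, 11/18, 13/18, 5/6, 1]
j=0: u_0=43/480 ∈ [1/12, 1/9) → index 1
j=1: u_1=103/480 ∈ [1/9, 13/36) → index 2
j=2: u_2=163/480 ∈ [1/9, 13/36) → index 2
j=3: u_3=223/480 ∈ [13/36, 11/18) → index 4
j=4: u_4=283/480 ∈ [13/36, 11/18) → index 4
j=5: u_5=343/480 ∈ [11/18, 13/18) → index 5
j=6: u_6=403/480 ∈ [5/6, 1) → index 7
j=7: u_7=463/480 ∈ [5/6, 1) → index 7

1 2 2 4 4 5 7 7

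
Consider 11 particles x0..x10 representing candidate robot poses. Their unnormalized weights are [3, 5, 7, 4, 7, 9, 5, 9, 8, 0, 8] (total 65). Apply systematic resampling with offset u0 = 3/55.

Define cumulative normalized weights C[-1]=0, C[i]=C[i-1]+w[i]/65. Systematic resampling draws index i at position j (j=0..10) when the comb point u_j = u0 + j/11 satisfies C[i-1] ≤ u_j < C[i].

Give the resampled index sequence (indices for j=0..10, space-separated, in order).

1 2 3 4 5 5 6 7 8 8 10

C = [3/65, 8/65, 3/13, 19/65, 2/5, 7/13, 8/13, 49/65, 57/65, 57/65, 1]
j=0: u_0=3/55 ∈ [3/65, 8/65) → index 1
j=1: u_1=8/55 ∈ [8/65, 3/13) → index 2
j=2: u_2=13/55 ∈ [3/13, 19/65) → index 3
j=3: u_3=18/55 ∈ [19/65, 2/5) → index 4
j=4: u_4=23/55 ∈ [2/5, 7/13) → index 5
j=5: u_5=28/55 ∈ [2/5, 7/13) → index 5
j=6: u_6=3/5 ∈ [7/13, 8/13) → index 6
j=7: u_7=38/55 ∈ [8/13, 49/65) → index 7
j=8: u_8=43/55 ∈ [49/65, 57/65) → index 8
j=9: u_9=48/55 ∈ [49/65, 57/65) → index 8
j=10: u_10=53/55 ∈ [57/65, 1) → index 10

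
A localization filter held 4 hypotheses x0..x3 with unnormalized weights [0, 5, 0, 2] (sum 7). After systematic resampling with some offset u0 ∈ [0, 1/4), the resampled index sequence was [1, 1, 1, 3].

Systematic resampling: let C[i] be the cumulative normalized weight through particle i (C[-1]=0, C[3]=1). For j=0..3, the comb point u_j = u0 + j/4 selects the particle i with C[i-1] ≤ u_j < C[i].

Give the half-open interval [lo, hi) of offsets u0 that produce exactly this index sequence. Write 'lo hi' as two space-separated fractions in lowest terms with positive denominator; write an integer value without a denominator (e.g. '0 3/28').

C = [0, 5/7, 5/7, 1]
j=0 picked index 1: u0 ∈ [0, 5/7)
j=1 picked index 1: u0 ∈ [-1/4, 13/28)
j=2 picked index 1: u0 ∈ [-1/2, 3/14)
j=3 picked index 3: u0 ∈ [-1/28, 1/4)
intersection: [0, 3/14)

0 3/14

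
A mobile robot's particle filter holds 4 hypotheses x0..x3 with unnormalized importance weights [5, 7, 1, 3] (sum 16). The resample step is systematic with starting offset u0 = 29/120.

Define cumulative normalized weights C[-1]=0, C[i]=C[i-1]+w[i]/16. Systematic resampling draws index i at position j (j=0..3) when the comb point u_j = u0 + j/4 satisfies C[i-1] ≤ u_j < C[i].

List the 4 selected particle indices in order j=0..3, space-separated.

C = [5/16, 3/4, 13/16, 1]
j=0: u_0=29/120 ∈ [0, 5/16) → index 0
j=1: u_1=59/120 ∈ [5/16, 3/4) → index 1
j=2: u_2=89/120 ∈ [5/16, 3/4) → index 1
j=3: u_3=119/120 ∈ [13/16, 1) → index 3

0 1 1 3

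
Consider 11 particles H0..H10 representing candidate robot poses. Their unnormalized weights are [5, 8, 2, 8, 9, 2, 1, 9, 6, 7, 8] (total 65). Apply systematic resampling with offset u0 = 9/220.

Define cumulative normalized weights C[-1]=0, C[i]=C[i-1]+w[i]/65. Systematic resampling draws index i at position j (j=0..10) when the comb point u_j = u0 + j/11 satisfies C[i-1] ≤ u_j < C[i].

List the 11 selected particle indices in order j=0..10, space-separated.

0 1 2 3 4 5 7 8 8 9 10

C = [1/13, 1/5, 3/13, 23/65, 32/65, 34/65, 7/13, 44/65, 10/13, 57/65, 1]
j=0: u_0=9/220 ∈ [0, 1/13) → index 0
j=1: u_1=29/220 ∈ [1/13, 1/5) → index 1
j=2: u_2=49/220 ∈ [1/5, 3/13) → index 2
j=3: u_3=69/220 ∈ [3/13, 23/65) → index 3
j=4: u_4=89/220 ∈ [23/65, 32/65) → index 4
j=5: u_5=109/220 ∈ [32/65, 34/65) → index 5
j=6: u_6=129/220 ∈ [7/13, 44/65) → index 7
j=7: u_7=149/220 ∈ [44/65, 10/13) → index 8
j=8: u_8=169/220 ∈ [44/65, 10/13) → index 8
j=9: u_9=189/220 ∈ [10/13, 57/65) → index 9
j=10: u_10=19/20 ∈ [57/65, 1) → index 10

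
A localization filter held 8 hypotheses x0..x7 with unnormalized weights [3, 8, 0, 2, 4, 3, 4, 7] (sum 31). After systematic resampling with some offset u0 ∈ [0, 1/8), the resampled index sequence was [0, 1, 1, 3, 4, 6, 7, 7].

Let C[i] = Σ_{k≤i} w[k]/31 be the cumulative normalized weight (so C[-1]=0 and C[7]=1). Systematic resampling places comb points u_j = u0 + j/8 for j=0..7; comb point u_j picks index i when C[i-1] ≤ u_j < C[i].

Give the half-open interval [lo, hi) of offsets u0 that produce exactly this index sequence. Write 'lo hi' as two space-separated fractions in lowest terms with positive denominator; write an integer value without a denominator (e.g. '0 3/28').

3/124 11/248

C = [3/31, 11/31, 11/31, 13/31, 17/31, 20/31, 24/31, 1]
j=0 picked index 0: u0 ∈ [0, 3/31)
j=1 picked index 1: u0 ∈ [-7/248, 57/248)
j=2 picked index 1: u0 ∈ [-19/124, 13/124)
j=3 picked index 3: u0 ∈ [-5/248, 11/248)
j=4 picked index 4: u0 ∈ [-5/62, 3/62)
j=5 picked index 6: u0 ∈ [5/248, 37/248)
j=6 picked index 7: u0 ∈ [3/124, 1/4)
j=7 picked index 7: u0 ∈ [-25/248, 1/8)
intersection: [3/124, 11/248)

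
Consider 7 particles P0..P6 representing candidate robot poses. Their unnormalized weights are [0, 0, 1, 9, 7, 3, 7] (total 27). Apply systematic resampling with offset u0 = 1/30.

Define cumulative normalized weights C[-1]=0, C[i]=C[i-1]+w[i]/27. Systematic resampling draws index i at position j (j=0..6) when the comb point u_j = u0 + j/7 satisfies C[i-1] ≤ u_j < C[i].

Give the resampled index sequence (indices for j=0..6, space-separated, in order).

C = [0, 0, 1/27, 10/27, 17/27, 20/27, 1]
j=0: u_0=1/30 ∈ [0, 1/27) → index 2
j=1: u_1=37/210 ∈ [1/27, 10/27) → index 3
j=2: u_2=67/210 ∈ [1/27, 10/27) → index 3
j=3: u_3=97/210 ∈ [10/27, 17/27) → index 4
j=4: u_4=127/210 ∈ [10/27, 17/27) → index 4
j=5: u_5=157/210 ∈ [20/27, 1) → index 6
j=6: u_6=187/210 ∈ [20/27, 1) → index 6

2 3 3 4 4 6 6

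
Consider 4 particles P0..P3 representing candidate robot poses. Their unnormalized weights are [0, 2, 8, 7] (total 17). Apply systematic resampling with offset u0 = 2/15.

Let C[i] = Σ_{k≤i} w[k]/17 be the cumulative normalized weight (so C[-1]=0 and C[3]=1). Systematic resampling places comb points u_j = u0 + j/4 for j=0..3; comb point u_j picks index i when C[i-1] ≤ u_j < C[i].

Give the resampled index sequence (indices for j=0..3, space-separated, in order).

C = [0, 2/17, 10/17, 1]
j=0: u_0=2/15 ∈ [2/17, 10/17) → index 2
j=1: u_1=23/60 ∈ [2/17, 10/17) → index 2
j=2: u_2=19/30 ∈ [10/17, 1) → index 3
j=3: u_3=53/60 ∈ [10/17, 1) → index 3

2 2 3 3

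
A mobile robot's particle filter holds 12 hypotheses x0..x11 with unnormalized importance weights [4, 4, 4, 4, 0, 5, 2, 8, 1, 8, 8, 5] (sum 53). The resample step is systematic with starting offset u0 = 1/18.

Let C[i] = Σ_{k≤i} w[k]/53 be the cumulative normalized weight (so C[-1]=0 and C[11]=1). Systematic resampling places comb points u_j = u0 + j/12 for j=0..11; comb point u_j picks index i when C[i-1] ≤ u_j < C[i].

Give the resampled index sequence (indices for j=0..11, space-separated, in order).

0 1 2 5 5 7 7 9 9 10 10 11

C = [4/53, 8/53, 12/53, 16/53, 16/53, 21/53, 23/53, 31/53, 32/53, 40/53, 48/53, 1]
j=0: u_0=1/18 ∈ [0, 4/53) → index 0
j=1: u_1=5/36 ∈ [4/53, 8/53) → index 1
j=2: u_2=2/9 ∈ [8/53, 12/53) → index 2
j=3: u_3=11/36 ∈ [16/53, 21/53) → index 5
j=4: u_4=7/18 ∈ [16/53, 21/53) → index 5
j=5: u_5=17/36 ∈ [23/53, 31/53) → index 7
j=6: u_6=5/9 ∈ [23/53, 31/53) → index 7
j=7: u_7=23/36 ∈ [32/53, 40/53) → index 9
j=8: u_8=13/18 ∈ [32/53, 40/53) → index 9
j=9: u_9=29/36 ∈ [40/53, 48/53) → index 10
j=10: u_10=8/9 ∈ [40/53, 48/53) → index 10
j=11: u_11=35/36 ∈ [48/53, 1) → index 11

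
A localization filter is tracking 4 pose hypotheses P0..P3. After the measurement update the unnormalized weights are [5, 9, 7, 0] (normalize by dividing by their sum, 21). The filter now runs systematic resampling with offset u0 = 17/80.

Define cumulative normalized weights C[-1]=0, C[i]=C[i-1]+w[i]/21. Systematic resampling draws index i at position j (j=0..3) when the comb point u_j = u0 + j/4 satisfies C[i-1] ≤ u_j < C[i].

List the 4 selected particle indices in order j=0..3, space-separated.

0 1 2 2

C = [5/21, 2/3, 1, 1]
j=0: u_0=17/80 ∈ [0, 5/21) → index 0
j=1: u_1=37/80 ∈ [5/21, 2/3) → index 1
j=2: u_2=57/80 ∈ [2/3, 1) → index 2
j=3: u_3=77/80 ∈ [2/3, 1) → index 2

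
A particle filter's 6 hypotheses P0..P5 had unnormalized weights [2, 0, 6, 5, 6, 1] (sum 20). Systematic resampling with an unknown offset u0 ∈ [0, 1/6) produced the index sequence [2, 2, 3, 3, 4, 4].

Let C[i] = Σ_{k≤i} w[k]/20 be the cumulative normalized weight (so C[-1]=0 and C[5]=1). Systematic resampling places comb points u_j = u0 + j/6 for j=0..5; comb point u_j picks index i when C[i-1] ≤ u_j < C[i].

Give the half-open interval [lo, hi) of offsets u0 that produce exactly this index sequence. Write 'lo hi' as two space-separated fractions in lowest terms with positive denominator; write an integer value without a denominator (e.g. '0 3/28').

1/10 7/60

C = [1/10, 1/10, 2/5, 13/20, 19/20, 1]
j=0 picked index 2: u0 ∈ [1/10, 2/5)
j=1 picked index 2: u0 ∈ [-1/15, 7/30)
j=2 picked index 3: u0 ∈ [1/15, 19/60)
j=3 picked index 3: u0 ∈ [-1/10, 3/20)
j=4 picked index 4: u0 ∈ [-1/60, 17/60)
j=5 picked index 4: u0 ∈ [-11/60, 7/60)
intersection: [1/10, 7/60)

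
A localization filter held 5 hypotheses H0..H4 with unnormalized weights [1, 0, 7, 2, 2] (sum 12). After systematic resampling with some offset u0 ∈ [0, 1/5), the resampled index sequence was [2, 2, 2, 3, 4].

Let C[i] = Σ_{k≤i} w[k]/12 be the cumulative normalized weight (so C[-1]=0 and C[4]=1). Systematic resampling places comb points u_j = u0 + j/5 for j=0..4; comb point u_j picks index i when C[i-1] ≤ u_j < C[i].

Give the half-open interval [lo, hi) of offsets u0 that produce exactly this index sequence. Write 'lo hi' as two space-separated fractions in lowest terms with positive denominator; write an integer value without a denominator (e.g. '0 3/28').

1/12 1/5

C = [1/12, 1/12, 2/3, 5/6, 1]
j=0 picked index 2: u0 ∈ [1/12, 2/3)
j=1 picked index 2: u0 ∈ [-7/60, 7/15)
j=2 picked index 2: u0 ∈ [-19/60, 4/15)
j=3 picked index 3: u0 ∈ [1/15, 7/30)
j=4 picked index 4: u0 ∈ [1/30, 1/5)
intersection: [1/12, 1/5)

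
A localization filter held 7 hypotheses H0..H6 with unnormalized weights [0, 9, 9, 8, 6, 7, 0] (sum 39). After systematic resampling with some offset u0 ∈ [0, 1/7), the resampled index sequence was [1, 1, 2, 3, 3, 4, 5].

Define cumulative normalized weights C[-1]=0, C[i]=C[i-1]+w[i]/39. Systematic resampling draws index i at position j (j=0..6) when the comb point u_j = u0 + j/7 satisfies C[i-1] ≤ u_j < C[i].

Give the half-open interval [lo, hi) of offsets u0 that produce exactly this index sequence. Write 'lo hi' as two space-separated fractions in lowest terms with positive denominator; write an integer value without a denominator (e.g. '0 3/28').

3/91 8/91

C = [0, 3/13, 6/13, 2/3, 32/39, 1, 1]
j=0 picked index 1: u0 ∈ [0, 3/13)
j=1 picked index 1: u0 ∈ [-1/7, 8/91)
j=2 picked index 2: u0 ∈ [-5/91, 16/91)
j=3 picked index 3: u0 ∈ [3/91, 5/21)
j=4 picked index 3: u0 ∈ [-10/91, 2/21)
j=5 picked index 4: u0 ∈ [-1/21, 29/273)
j=6 picked index 5: u0 ∈ [-10/273, 1/7)
intersection: [3/91, 8/91)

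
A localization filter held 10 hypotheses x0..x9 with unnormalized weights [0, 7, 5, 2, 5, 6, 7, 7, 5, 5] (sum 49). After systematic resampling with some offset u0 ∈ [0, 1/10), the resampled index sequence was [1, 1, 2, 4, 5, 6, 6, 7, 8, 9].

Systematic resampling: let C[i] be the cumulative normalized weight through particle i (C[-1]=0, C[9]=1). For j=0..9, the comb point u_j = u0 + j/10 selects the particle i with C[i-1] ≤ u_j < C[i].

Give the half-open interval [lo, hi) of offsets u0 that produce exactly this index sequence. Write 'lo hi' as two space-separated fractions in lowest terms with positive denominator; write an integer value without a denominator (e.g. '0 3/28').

1/98 3/70

C = [0, 1/7, 12/49, 2/7, 19/49, 25/49, 32/49, 39/49, 44/49, 1]
j=0 picked index 1: u0 ∈ [0, 1/7)
j=1 picked index 1: u0 ∈ [-1/10, 3/70)
j=2 picked index 2: u0 ∈ [-2/35, 11/245)
j=3 picked index 4: u0 ∈ [-1/70, 43/490)
j=4 picked index 5: u0 ∈ [-3/245, 27/245)
j=5 picked index 6: u0 ∈ [1/98, 15/98)
j=6 picked index 6: u0 ∈ [-22/245, 13/245)
j=7 picked index 7: u0 ∈ [-23/490, 47/490)
j=8 picked index 8: u0 ∈ [-1/245, 24/245)
j=9 picked index 9: u0 ∈ [-1/490, 1/10)
intersection: [1/98, 3/70)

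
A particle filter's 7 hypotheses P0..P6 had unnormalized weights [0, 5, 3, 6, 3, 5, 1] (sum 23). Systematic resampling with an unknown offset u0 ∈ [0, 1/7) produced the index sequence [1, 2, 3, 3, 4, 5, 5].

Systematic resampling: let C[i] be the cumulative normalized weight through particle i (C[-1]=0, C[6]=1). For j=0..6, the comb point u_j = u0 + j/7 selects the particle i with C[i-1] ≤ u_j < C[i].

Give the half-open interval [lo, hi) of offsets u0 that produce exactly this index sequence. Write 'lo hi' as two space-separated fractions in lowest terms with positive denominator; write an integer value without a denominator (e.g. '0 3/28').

12/161 16/161

C = [0, 5/23, 8/23, 14/23, 17/23, 22/23, 1]
j=0 picked index 1: u0 ∈ [0, 5/23)
j=1 picked index 2: u0 ∈ [12/161, 33/161)
j=2 picked index 3: u0 ∈ [10/161, 52/161)
j=3 picked index 3: u0 ∈ [-13/161, 29/161)
j=4 picked index 4: u0 ∈ [6/161, 27/161)
j=5 picked index 5: u0 ∈ [4/161, 39/161)
j=6 picked index 5: u0 ∈ [-19/161, 16/161)
intersection: [12/161, 16/161)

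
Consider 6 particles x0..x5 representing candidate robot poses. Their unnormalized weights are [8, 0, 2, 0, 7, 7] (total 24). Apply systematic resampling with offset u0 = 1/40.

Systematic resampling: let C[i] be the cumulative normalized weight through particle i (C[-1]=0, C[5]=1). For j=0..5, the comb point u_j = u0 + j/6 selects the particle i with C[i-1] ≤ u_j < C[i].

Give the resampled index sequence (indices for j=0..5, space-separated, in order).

C = [1/3, 1/3, 5/12, 5/12, 17/24, 1]
j=0: u_0=1/40 ∈ [0, 1/3) → index 0
j=1: u_1=23/120 ∈ [0, 1/3) → index 0
j=2: u_2=43/120 ∈ [1/3, 5/12) → index 2
j=3: u_3=21/40 ∈ [5/12, 17/24) → index 4
j=4: u_4=83/120 ∈ [5/12, 17/24) → index 4
j=5: u_5=103/120 ∈ [17/24, 1) → index 5

0 0 2 4 4 5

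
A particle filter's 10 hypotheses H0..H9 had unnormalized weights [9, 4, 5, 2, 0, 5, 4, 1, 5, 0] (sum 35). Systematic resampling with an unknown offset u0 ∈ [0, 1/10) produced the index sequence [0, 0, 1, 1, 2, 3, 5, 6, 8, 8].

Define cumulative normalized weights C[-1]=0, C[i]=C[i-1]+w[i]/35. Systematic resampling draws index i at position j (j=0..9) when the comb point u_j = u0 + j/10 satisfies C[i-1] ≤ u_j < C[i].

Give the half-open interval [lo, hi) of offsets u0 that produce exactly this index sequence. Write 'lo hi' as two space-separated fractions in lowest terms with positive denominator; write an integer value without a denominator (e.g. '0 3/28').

2/35 1/14

C = [9/35, 13/35, 18/35, 4/7, 4/7, 5/7, 29/35, 6/7, 1, 1]
j=0 picked index 0: u0 ∈ [0, 9/35)
j=1 picked index 0: u0 ∈ [-1/10, 11/70)
j=2 picked index 1: u0 ∈ [2/35, 6/35)
j=3 picked index 1: u0 ∈ [-3/70, 1/14)
j=4 picked index 2: u0 ∈ [-1/35, 4/35)
j=5 picked index 3: u0 ∈ [1/70, 1/14)
j=6 picked index 5: u0 ∈ [-1/35, 4/35)
j=7 picked index 6: u0 ∈ [1/70, 9/70)
j=8 picked index 8: u0 ∈ [2/35, 1/5)
j=9 picked index 8: u0 ∈ [-3/70, 1/10)
intersection: [2/35, 1/14)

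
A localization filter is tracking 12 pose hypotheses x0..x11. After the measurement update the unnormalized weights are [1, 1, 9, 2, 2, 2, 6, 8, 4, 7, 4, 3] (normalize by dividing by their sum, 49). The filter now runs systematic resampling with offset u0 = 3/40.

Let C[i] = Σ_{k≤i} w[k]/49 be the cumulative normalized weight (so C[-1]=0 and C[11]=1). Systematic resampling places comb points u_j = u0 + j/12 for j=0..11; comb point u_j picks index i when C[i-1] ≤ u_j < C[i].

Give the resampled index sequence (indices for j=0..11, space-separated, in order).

C = [1/49, 2/49, 11/49, 13/49, 15/49, 17/49, 23/49, 31/49, 5/7, 6/7, 46/49, 1]
j=0: u_0=3/40 ∈ [2/49, 11/49) → index 2
j=1: u_1=19/120 ∈ [2/49, 11/49) → index 2
j=2: u_2=29/120 ∈ [11/49, 13/49) → index 3
j=3: u_3=13/40 ∈ [15/49, 17/49) → index 5
j=4: u_4=49/120 ∈ [17/49, 23/49) → index 6
j=5: u_5=59/120 ∈ [23/49, 31/49) → index 7
j=6: u_6=23/40 ∈ [23/49, 31/49) → index 7
j=7: u_7=79/120 ∈ [31/49, 5/7) → index 8
j=8: u_8=89/120 ∈ [5/7, 6/7) → index 9
j=9: u_9=33/40 ∈ [5/7, 6/7) → index 9
j=10: u_10=109/120 ∈ [6/7, 46/49) → index 10
j=11: u_11=119/120 ∈ [46/49, 1) → index 11

2 2 3 5 6 7 7 8 9 9 10 11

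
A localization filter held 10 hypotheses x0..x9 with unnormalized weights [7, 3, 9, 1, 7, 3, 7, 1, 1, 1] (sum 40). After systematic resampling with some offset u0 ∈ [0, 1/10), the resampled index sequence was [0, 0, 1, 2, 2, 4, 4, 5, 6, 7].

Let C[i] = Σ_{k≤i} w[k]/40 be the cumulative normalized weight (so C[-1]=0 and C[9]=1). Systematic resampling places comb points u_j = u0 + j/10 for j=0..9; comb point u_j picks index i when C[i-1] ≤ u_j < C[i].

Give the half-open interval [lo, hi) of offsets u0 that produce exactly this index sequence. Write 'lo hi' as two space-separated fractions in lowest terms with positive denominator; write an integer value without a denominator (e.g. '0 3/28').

C = [7/40, 1/4, 19/40, 1/2, 27/40, 3/4, 37/40, 19/20, 39/40, 1]
j=0 picked index 0: u0 ∈ [0, 7/40)
j=1 picked index 0: u0 ∈ [-1/10, 3/40)
j=2 picked index 1: u0 ∈ [-1/40, 1/20)
j=3 picked index 2: u0 ∈ [-1/20, 7/40)
j=4 picked index 2: u0 ∈ [-3/20, 3/40)
j=5 picked index 4: u0 ∈ [0, 7/40)
j=6 picked index 4: u0 ∈ [-1/10, 3/40)
j=7 picked index 5: u0 ∈ [-1/40, 1/20)
j=8 picked index 6: u0 ∈ [-1/20, 1/8)
j=9 picked index 7: u0 ∈ [1/40, 1/20)
intersection: [1/40, 1/20)

1/40 1/20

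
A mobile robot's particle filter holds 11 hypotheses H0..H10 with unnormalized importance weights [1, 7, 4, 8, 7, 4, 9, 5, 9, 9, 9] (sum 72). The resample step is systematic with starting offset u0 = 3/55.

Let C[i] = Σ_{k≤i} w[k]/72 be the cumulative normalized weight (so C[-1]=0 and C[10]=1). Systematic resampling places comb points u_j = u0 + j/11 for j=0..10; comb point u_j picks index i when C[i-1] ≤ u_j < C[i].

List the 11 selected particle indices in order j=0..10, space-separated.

C = [1/72, 1/9, 1/6, 5/18, 3/8, 31/72, 5/9, 5/8, 3/4, 7/8, 1]
j=0: u_0=3/55 ∈ [1/72, 1/9) → index 1
j=1: u_1=8/55 ∈ [1/9, 1/6) → index 2
j=2: u_2=13/55 ∈ [1/6, 5/18) → index 3
j=3: u_3=18/55 ∈ [5/18, 3/8) → index 4
j=4: u_4=23/55 ∈ [3/8, 31/72) → index 5
j=5: u_5=28/55 ∈ [31/72, 5/9) → index 6
j=6: u_6=3/5 ∈ [5/9, 5/8) → index 7
j=7: u_7=38/55 ∈ [5/8, 3/4) → index 8
j=8: u_8=43/55 ∈ [3/4, 7/8) → index 9
j=9: u_9=48/55 ∈ [3/4, 7/8) → index 9
j=10: u_10=53/55 ∈ [7/8, 1) → index 10

1 2 3 4 5 6 7 8 9 9 10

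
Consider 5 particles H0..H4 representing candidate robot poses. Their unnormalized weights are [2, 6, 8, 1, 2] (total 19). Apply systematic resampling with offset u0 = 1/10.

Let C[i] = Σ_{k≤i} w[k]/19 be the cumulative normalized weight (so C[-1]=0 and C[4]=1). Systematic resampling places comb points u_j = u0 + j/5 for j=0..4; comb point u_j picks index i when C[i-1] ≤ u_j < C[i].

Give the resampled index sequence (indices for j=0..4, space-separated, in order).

0 1 2 2 4

C = [2/19, 8/19, 16/19, 17/19, 1]
j=0: u_0=1/10 ∈ [0, 2/19) → index 0
j=1: u_1=3/10 ∈ [2/19, 8/19) → index 1
j=2: u_2=1/2 ∈ [8/19, 16/19) → index 2
j=3: u_3=7/10 ∈ [8/19, 16/19) → index 2
j=4: u_4=9/10 ∈ [17/19, 1) → index 4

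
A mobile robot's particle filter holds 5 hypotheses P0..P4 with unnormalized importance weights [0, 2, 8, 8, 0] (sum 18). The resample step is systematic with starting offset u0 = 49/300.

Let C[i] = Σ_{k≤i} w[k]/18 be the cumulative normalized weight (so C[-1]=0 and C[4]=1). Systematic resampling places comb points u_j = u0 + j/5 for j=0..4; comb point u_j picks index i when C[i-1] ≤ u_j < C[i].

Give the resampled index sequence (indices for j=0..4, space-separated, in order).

C = [0, 1/9, 5/9, 1, 1]
j=0: u_0=49/300 ∈ [1/9, 5/9) → index 2
j=1: u_1=109/300 ∈ [1/9, 5/9) → index 2
j=2: u_2=169/300 ∈ [5/9, 1) → index 3
j=3: u_3=229/300 ∈ [5/9, 1) → index 3
j=4: u_4=289/300 ∈ [5/9, 1) → index 3

2 2 3 3 3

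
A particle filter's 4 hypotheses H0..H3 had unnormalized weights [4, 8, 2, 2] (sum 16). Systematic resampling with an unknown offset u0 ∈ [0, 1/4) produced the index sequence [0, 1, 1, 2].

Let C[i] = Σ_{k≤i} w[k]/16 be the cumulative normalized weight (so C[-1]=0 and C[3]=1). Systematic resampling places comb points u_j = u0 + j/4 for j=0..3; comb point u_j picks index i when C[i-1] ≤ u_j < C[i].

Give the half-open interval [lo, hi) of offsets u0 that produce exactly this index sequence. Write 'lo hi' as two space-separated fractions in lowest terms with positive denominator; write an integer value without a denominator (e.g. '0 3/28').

0 1/8

C = [1/4, 3/4, 7/8, 1]
j=0 picked index 0: u0 ∈ [0, 1/4)
j=1 picked index 1: u0 ∈ [0, 1/2)
j=2 picked index 1: u0 ∈ [-1/4, 1/4)
j=3 picked index 2: u0 ∈ [0, 1/8)
intersection: [0, 1/8)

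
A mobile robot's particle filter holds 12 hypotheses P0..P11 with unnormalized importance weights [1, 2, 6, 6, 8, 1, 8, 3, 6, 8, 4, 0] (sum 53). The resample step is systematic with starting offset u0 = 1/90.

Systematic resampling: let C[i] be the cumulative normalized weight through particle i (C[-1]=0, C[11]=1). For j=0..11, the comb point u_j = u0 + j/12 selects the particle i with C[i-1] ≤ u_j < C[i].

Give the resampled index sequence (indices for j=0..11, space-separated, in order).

0 2 3 3 4 4 6 6 8 8 9 10

C = [1/53, 3/53, 9/53, 15/53, 23/53, 24/53, 32/53, 35/53, 41/53, 49/53, 1, 1]
j=0: u_0=1/90 ∈ [0, 1/53) → index 0
j=1: u_1=17/180 ∈ [3/53, 9/53) → index 2
j=2: u_2=8/45 ∈ [9/53, 15/53) → index 3
j=3: u_3=47/180 ∈ [9/53, 15/53) → index 3
j=4: u_4=31/90 ∈ [15/53, 23/53) → index 4
j=5: u_5=77/180 ∈ [15/53, 23/53) → index 4
j=6: u_6=23/45 ∈ [24/53, 32/53) → index 6
j=7: u_7=107/180 ∈ [24/53, 32/53) → index 6
j=8: u_8=61/90 ∈ [35/53, 41/53) → index 8
j=9: u_9=137/180 ∈ [35/53, 41/53) → index 8
j=10: u_10=38/45 ∈ [41/53, 49/53) → index 9
j=11: u_11=167/180 ∈ [49/53, 1) → index 10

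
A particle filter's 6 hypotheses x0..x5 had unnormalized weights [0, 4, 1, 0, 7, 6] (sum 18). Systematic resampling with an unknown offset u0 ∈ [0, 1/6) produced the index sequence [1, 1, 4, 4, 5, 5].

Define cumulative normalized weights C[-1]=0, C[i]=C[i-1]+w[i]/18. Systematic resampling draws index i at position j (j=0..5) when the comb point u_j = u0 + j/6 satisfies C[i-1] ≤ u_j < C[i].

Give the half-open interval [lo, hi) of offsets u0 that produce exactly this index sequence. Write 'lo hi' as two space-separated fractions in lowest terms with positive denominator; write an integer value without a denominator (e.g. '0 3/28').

0 1/18

C = [0, 2/9, 5/18, 5/18, 2/3, 1]
j=0 picked index 1: u0 ∈ [0, 2/9)
j=1 picked index 1: u0 ∈ [-1/6, 1/18)
j=2 picked index 4: u0 ∈ [-1/18, 1/3)
j=3 picked index 4: u0 ∈ [-2/9, 1/6)
j=4 picked index 5: u0 ∈ [0, 1/3)
j=5 picked index 5: u0 ∈ [-1/6, 1/6)
intersection: [0, 1/18)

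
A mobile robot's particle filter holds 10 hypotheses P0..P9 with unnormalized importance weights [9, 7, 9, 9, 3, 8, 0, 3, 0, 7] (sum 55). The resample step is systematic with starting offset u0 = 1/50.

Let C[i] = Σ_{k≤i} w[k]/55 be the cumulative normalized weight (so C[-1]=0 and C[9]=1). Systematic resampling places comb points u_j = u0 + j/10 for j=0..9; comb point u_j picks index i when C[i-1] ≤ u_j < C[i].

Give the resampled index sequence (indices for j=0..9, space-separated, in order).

0 0 1 2 2 3 4 5 7 9

C = [9/55, 16/55, 5/11, 34/55, 37/55, 9/11, 9/11, 48/55, 48/55, 1]
j=0: u_0=1/50 ∈ [0, 9/55) → index 0
j=1: u_1=3/25 ∈ [0, 9/55) → index 0
j=2: u_2=11/50 ∈ [9/55, 16/55) → index 1
j=3: u_3=8/25 ∈ [16/55, 5/11) → index 2
j=4: u_4=21/50 ∈ [16/55, 5/11) → index 2
j=5: u_5=13/25 ∈ [5/11, 34/55) → index 3
j=6: u_6=31/50 ∈ [34/55, 37/55) → index 4
j=7: u_7=18/25 ∈ [37/55, 9/11) → index 5
j=8: u_8=41/50 ∈ [9/11, 48/55) → index 7
j=9: u_9=23/25 ∈ [48/55, 1) → index 9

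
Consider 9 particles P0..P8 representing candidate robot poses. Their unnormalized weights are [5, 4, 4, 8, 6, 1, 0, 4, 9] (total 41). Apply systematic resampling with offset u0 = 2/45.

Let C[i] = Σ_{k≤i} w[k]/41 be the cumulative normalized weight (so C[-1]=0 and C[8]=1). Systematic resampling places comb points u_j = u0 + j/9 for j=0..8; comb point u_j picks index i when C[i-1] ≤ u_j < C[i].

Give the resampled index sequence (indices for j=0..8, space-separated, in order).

0 1 2 3 3 4 7 8 8

C = [5/41, 9/41, 13/41, 21/41, 27/41, 28/41, 28/41, 32/41, 1]
j=0: u_0=2/45 ∈ [0, 5/41) → index 0
j=1: u_1=7/45 ∈ [5/41, 9/41) → index 1
j=2: u_2=4/15 ∈ [9/41, 13/41) → index 2
j=3: u_3=17/45 ∈ [13/41, 21/41) → index 3
j=4: u_4=22/45 ∈ [13/41, 21/41) → index 3
j=5: u_5=3/5 ∈ [21/41, 27/41) → index 4
j=6: u_6=32/45 ∈ [28/41, 32/41) → index 7
j=7: u_7=37/45 ∈ [32/41, 1) → index 8
j=8: u_8=14/15 ∈ [32/41, 1) → index 8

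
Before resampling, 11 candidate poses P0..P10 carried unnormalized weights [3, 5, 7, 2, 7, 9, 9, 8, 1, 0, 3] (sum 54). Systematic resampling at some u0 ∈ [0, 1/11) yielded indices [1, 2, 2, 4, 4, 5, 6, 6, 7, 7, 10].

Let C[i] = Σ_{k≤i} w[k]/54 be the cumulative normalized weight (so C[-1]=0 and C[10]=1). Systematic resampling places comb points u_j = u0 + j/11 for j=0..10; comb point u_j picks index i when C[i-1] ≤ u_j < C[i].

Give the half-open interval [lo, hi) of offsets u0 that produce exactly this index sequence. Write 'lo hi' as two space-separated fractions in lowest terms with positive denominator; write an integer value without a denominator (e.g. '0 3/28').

C = [1/18, 4/27, 5/18, 17/54, 4/9, 11/18, 7/9, 25/27, 17/18, 17/18, 1]
j=0 picked index 1: u0 ∈ [1/18, 4/27)
j=1 picked index 2: u0 ∈ [17/297, 37/198)
j=2 picked index 2: u0 ∈ [-10/297, 19/198)
j=3 picked index 4: u0 ∈ [25/594, 17/99)
j=4 picked index 4: u0 ∈ [-29/594, 8/99)
j=5 picked index 5: u0 ∈ [-1/99, 31/198)
j=6 picked index 6: u0 ∈ [13/198, 23/99)
j=7 picked index 6: u0 ∈ [-5/198, 14/99)
j=8 picked index 7: u0 ∈ [5/99, 59/297)
j=9 picked index 7: u0 ∈ [-4/99, 32/297)
j=10 picked index 10: u0 ∈ [7/198, 1/11)
intersection: [13/198, 8/99)

13/198 8/99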